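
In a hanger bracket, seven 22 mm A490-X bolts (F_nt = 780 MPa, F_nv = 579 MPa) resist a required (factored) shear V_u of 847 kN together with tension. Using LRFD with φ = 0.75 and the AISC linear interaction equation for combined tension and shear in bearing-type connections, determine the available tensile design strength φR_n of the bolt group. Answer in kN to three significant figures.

883 kN

A_b = π·22²/4 = 380.1 mm²; f_rv = 847 × 1000 / (7 × 380.1) = 318.3 MPa.
F'_nt = 1.3 F_nt − (F_nt / φF_nv) f_rv = 1.3·780 − (780/(0.75·579))·318.3 = 442.3 MPa, capped at F_nt → F'_nt = 442.3 MPa.
R_n = F'_nt · A_b · n = 442.3 × 380.1 × 7 / 1000 = 1177 kN.
Design strength φR_n = 0.75 × 1177 = 883 kN.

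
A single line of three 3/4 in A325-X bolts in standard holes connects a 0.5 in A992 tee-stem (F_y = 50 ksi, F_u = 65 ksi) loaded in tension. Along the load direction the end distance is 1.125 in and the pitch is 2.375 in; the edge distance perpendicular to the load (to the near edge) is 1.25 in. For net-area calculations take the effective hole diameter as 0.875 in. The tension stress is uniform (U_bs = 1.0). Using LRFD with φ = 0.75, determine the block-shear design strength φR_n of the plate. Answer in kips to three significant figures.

73.7 kips

Shear plane L_v = 1.125 + 2·2.375 = 5.875 in; A_gv = 5.875 × 0.5 = 2.938 in².
A_nv = (5.875 − 2.5·0.875) × 0.5 = 1.844 in².
A_nt = (1.25 − 0.5·0.875) × 0.5 = 0.4062 in².
0.6 F_u A_nv = 71.91 kips; 0.6 F_y A_gv = 88.12 kips → shear rupture governs the shear term.
R_n = 71.91 + 1.0 × 65 × 0.4062 = 98.31 kips.
Design strength φR_n = 0.75 × 98.31 = 73.7 kips.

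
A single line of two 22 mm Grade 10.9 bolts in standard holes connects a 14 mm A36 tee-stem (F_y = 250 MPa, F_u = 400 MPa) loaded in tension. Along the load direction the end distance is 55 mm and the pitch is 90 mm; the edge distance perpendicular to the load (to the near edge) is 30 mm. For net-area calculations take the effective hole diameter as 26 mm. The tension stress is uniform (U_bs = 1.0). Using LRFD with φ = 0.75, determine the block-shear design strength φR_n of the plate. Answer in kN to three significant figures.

300 kN

Shear plane L_v = 55 + 1·90 = 145 mm; A_gv = 145 × 14 = 2030 mm².
A_nv = (145 − 1.5·26) × 14 = 1484 mm².
A_nt = (30 − 0.5·26) × 14 = 238 mm².
0.6 F_u A_nv = 356.2 kN; 0.6 F_y A_gv = 304.5 kN → shear yielding governs the shear term.
R_n = 304.5 + 1.0 × 400 × 238 / 1000 = 399.7 kN.
Design strength φR_n = 0.75 × 399.7 = 300 kN.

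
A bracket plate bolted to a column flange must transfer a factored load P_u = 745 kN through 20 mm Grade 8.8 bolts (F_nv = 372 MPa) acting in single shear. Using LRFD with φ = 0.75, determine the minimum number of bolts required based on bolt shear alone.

A_b = π·20²/4 = 314.2 mm².
Per-bolt design strength φR_n = 0.75 × 372 × 314.2 × 1 / 1000 = 87.65 kN.
n ≥ 745 / 87.65 = 8.5 → use 9 bolts.

9 bolts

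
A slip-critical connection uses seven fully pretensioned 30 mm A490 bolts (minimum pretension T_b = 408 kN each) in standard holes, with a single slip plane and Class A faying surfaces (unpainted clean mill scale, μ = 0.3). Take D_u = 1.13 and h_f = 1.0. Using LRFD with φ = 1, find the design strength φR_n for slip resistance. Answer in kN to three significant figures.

R_n = μ · D_u · h_f · T_b · n_s · n_b = 0.3 × 1.13 × 1.0 × 408 × 1 × 7 = 968.2 kN.
Design strength φR_n = 1 × 968.2 = 968 kN.

968 kN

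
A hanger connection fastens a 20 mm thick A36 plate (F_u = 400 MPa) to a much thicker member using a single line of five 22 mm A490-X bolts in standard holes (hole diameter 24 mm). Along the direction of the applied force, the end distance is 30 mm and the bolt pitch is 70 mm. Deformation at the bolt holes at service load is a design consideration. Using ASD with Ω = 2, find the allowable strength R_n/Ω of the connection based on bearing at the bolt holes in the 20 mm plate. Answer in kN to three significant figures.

931 kN

Per bolt r_n = 1.2 l_c t F_u ≤ 2.4 d t F_u; upper limit = 2.4 × 22 × 20 × 400 / 1000 = 422.4 kN.
Edge bolt: l_c = 30 − 24/2 = 18 mm → 1.2 × 18 × 20 × 400 / 1000 = 172.8 → r_n = 172.8 kN.
Interior bolts: l_c = 70 − 24 = 46 mm → 1.2 × 46 × 20 × 400 / 1000 = 441.6 → r_n = 422.4 kN.
R_n = 1 × 172.8 + 4 × 422.4 = 1862 kN.
Allowable strength R_n/Ω = 1862 / 2 = 931 kN.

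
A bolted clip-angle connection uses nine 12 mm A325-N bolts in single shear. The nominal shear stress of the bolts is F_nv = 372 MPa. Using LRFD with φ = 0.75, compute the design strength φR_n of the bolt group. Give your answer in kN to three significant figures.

284 kN

A_b = π × 12² / 4 = 113.1 mm².
R_n = F_nv · A_b · n · n_s = 372 × 113.1 × 9 × 1 / 1000 = 378.6 kN.
Design strength φR_n = 0.75 × 378.6 = 284 kN.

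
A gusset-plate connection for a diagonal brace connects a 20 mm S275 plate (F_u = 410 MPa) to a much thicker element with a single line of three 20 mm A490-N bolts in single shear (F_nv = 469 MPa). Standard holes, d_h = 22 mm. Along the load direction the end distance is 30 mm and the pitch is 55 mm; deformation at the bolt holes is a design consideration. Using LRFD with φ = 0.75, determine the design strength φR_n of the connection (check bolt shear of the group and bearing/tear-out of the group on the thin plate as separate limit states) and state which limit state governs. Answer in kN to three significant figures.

Bolt shear: A_b = π·20²/4 = 314.2 mm²; R_n = 469 × 314.2 × 3 × 1 / 1000 = 442 kN → 0.75 × 442 = 332 kN.
Bearing (1.2 l_c t F_u ≤ 2.4 d t F_u): upper limit = 2.4·20·20·410 / 1000 = 393.6 kN.
  Edge l_c = 30 − 22/2 = 19 → r_n = 187 kN; interior l_c = 55 − 22 = 33 → r_n = 324.7 kN.
  R_n,bearing = 1·187 + 2·324.7 = 836.4 kN → 0.75 × 836.4 = 627 kN.
Bolt shear governs: 332 kN.

332 kN (bolt shear governs)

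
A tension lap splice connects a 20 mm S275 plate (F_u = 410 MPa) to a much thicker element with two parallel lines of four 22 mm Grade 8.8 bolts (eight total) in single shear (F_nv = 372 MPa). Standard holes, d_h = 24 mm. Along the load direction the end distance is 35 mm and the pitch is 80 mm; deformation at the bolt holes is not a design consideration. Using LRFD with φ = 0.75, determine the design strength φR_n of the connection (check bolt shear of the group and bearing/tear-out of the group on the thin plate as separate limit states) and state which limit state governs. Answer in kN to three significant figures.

Bolt shear: A_b = π·22²/4 = 380.1 mm²; R_n = 372 × 380.1 × 8 × 1 / 1000 = 1131 kN → 0.75 × 1131 = 848 kN.
Bearing (1.5 l_c t F_u ≤ 3.0 d t F_u): upper limit = 3.0·22·20·410 / 1000 = 541.2 kN.
  Edge l_c = 35 − 24/2 = 23 → r_n = 282.9 kN; interior l_c = 80 − 24 = 56 → r_n = 541.2 kN.
  R_n,bearing = 2·282.9 + 6·541.2 = 3813 kN → 0.75 × 3813 = 2860 kN.
Bolt shear governs: 848 kN.

848 kN (bolt shear governs)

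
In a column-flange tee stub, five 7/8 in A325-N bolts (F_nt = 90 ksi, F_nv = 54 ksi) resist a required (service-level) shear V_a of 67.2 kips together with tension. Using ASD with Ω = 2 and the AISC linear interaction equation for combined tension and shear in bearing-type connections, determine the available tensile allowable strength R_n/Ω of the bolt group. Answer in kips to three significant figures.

63.9 kips

A_b = π·0.875²/4 = 0.6013 in²; f_rv = 67.2 / (5 × 0.6013) = 22.35 ksi.
F'_nt = 1.3 F_nt − (Ω F_nt / F_nv) f_rv = 1.3·90 − (2·90/54)·22.35 = 42.5 ksi, capped at F_nt → F'_nt = 42.5 ksi.
R_n = F'_nt · A_b · n = 42.5 × 0.6013 × 5 = 127.8 kips.
Allowable strength R_n/Ω = 127.8 / 2 = 63.9 kips.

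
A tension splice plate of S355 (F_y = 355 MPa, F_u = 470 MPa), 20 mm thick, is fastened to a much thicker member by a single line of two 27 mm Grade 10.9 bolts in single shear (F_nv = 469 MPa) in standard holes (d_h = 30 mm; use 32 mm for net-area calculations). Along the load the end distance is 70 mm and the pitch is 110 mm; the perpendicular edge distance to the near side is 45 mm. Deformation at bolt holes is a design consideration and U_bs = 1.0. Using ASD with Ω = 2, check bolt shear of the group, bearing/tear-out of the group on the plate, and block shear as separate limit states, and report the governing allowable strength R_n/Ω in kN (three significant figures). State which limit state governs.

269 kN (bolt shear governs)

Bolt shear: A_b = π·27²/4 = 572.6 mm²; R_n = 469 × 572.6 × 2 × 1 / 1000 = 537.1 kN → 537.1 / 2 = 269 kN.
Bearing: edge l_c = 55, r_n = 609.1 kN; interior l_c = 80, r_n = 609.1 kN; R_n = 609.1 + 1·609.1 = 1218 kN → 609 kN.
Block shear: A_gv = 3600, A_nv = 2640, A_nt = 580 mm²; R_n = min(0.6F_uA_nv, 0.6F_yA_gv) + U_bs·F_u·A_nt = 1017 kN → 509 kN.
Bolt shear governs: 269 kN.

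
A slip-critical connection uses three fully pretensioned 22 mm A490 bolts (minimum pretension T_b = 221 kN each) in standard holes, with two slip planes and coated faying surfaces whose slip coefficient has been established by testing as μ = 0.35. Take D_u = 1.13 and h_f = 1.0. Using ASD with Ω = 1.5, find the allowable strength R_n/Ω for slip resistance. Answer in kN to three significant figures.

350 kN

R_n = μ · D_u · h_f · T_b · n_s · n_b = 0.35 × 1.13 × 1.0 × 221 × 2 × 3 = 524.4 kN.
Allowable strength R_n/Ω = 524.4 / 1.5 = 350 kN.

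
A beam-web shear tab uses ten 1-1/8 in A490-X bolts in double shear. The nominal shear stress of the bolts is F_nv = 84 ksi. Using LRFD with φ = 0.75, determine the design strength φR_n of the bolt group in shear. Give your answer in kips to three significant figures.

1250 kips

A_b = π × 1.125² / 4 = 0.994 in².
R_n = F_nv · A_b · n · n_s = 84 × 0.994 × 10 × 2 = 1670 kips.
Design strength φR_n = 0.75 × 1670 = 1250 kips.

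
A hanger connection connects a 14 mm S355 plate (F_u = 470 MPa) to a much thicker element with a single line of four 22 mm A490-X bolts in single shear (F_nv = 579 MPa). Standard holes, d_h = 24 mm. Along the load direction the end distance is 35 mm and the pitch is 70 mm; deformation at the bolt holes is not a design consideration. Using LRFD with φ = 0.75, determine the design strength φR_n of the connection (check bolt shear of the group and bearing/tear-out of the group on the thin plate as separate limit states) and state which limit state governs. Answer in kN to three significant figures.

Bolt shear: A_b = π·22²/4 = 380.1 mm²; R_n = 579 × 380.1 × 4 × 1 / 1000 = 880.4 kN → 0.75 × 880.4 = 660 kN.
Bearing (1.5 l_c t F_u ≤ 3.0 d t F_u): upper limit = 3.0·22·14·470 / 1000 = 434.3 kN.
  Edge l_c = 35 − 24/2 = 23 → r_n = 227 kN; interior l_c = 70 − 24 = 46 → r_n = 434.3 kN.
  R_n,bearing = 1·227 + 3·434.3 = 1530 kN → 0.75 × 1530 = 1150 kN.
Bolt shear governs: 660 kN.

660 kN (bolt shear governs)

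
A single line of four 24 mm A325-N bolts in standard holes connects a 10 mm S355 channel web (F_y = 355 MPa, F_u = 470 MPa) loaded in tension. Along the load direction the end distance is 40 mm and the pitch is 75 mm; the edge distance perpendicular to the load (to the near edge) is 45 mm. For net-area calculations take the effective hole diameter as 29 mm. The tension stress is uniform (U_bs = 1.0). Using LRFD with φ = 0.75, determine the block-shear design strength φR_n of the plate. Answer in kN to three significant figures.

Shear plane L_v = 40 + 3·75 = 265 mm; A_gv = 265 × 10 = 2650 mm².
A_nv = (265 − 3.5·29) × 10 = 1635 mm².
A_nt = (45 − 0.5·29) × 10 = 305 mm².
0.6 F_u A_nv = 461.1 kN; 0.6 F_y A_gv = 564.5 kN → shear rupture governs the shear term.
R_n = 461.1 + 1.0 × 470 × 305 / 1000 = 604.4 kN.
Design strength φR_n = 0.75 × 604.4 = 453 kN.

453 kN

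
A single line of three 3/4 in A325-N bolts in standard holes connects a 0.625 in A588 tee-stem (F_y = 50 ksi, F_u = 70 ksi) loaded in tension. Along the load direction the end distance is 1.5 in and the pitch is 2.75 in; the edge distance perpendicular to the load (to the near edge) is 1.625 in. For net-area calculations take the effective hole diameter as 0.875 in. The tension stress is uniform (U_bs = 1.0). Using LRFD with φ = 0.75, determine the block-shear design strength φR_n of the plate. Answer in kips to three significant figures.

134 kips

Shear plane L_v = 1.5 + 2·2.75 = 7 in; A_gv = 7 × 0.625 = 4.375 in².
A_nv = (7 − 2.5·0.875) × 0.625 = 3.008 in².
A_nt = (1.625 − 0.5·0.875) × 0.625 = 0.7422 in².
0.6 F_u A_nv = 126.3 kips; 0.6 F_y A_gv = 131.2 kips → shear rupture governs the shear term.
R_n = 126.3 + 1.0 × 70 × 0.7422 = 178.3 kips.
Design strength φR_n = 0.75 × 178.3 = 134 kips.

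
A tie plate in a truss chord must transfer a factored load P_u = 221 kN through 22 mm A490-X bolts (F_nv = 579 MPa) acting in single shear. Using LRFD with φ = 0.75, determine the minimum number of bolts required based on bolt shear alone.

A_b = π·22²/4 = 380.1 mm².
Per-bolt design strength φR_n = 0.75 × 579 × 380.1 × 1 / 1000 = 165.1 kN.
n ≥ 221 / 165.1 = 1.339 → use 2 bolts.

2 bolts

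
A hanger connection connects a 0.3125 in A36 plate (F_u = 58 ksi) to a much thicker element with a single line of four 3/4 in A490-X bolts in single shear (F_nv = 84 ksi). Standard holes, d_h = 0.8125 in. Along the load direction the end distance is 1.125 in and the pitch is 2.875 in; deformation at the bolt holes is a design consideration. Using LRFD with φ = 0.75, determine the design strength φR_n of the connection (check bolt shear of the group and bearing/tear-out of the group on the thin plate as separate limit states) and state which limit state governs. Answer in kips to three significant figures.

85.1 kips (bearing governs)

Bolt shear: A_b = π·0.75²/4 = 0.4418 in²; R_n = 84 × 0.4418 × 4 × 1 = 148.4 kips → 0.75 × 148.4 = 111 kips.
Bearing (1.2 l_c t F_u ≤ 2.4 d t F_u): upper limit = 2.4·0.75·0.3125·58 = 32.62 kips.
  Edge l_c = 1.125 − 0.8125/2 = 0.7188 → r_n = 15.63 kips; interior l_c = 2.875 − 0.8125 = 2.062 → r_n = 32.62 kips.
  R_n,bearing = 1·15.63 + 3·32.62 = 113.5 kips → 0.75 × 113.5 = 85.1 kips.
Bearing governs: 85.1 kips.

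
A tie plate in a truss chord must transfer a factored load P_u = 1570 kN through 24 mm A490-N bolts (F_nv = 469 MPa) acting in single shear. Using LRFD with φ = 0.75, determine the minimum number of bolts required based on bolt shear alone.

A_b = π·24²/4 = 452.4 mm².
Per-bolt design strength φR_n = 0.75 × 469 × 452.4 × 1 / 1000 = 159.1 kN.
n ≥ 1570 / 159.1 = 9.866 → use 10 bolts.

10 bolts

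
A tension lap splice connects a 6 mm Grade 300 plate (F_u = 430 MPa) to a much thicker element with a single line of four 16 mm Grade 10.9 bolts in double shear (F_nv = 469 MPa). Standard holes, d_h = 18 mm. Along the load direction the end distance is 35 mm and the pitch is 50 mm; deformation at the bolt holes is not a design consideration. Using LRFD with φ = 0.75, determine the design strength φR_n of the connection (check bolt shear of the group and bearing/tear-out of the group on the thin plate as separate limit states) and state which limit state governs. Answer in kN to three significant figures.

Bolt shear: A_b = π·16²/4 = 201.1 mm²; R_n = 469 × 201.1 × 4 × 2 / 1000 = 754.4 kN → 0.75 × 754.4 = 566 kN.
Bearing (1.5 l_c t F_u ≤ 3.0 d t F_u): upper limit = 3.0·16·6·430 / 1000 = 123.8 kN.
  Edge l_c = 35 − 18/2 = 26 → r_n = 100.6 kN; interior l_c = 50 − 18 = 32 → r_n = 123.8 kN.
  R_n,bearing = 1·100.6 + 3·123.8 = 472.1 kN → 0.75 × 472.1 = 354 kN.
Bearing governs: 354 kN.

354 kN (bearing governs)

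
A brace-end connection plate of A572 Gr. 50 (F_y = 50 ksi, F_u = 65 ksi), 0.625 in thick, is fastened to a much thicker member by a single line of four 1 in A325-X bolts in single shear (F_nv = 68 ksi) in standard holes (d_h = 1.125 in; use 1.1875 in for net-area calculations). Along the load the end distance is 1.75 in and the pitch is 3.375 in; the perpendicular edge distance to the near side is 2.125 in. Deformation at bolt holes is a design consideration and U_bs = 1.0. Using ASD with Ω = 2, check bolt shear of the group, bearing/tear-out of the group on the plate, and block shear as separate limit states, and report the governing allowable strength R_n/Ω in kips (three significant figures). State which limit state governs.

107 kips (bolt shear governs)

Bolt shear: A_b = π·1²/4 = 0.7854 in²; R_n = 68 × 0.7854 × 4 × 1 = 213.6 kips → 213.6 / 2 = 107 kips.
Bearing: edge l_c = 1.188, r_n = 57.89 kips; interior l_c = 2.25, r_n = 97.5 kips; R_n = 57.89 + 3·97.5 = 350.4 kips → 175 kips.
Block shear: A_gv = 7.422, A_nv = 4.824, A_nt = 0.957 in²; R_n = min(0.6F_uA_nv, 0.6F_yA_gv) + U_bs·F_u·A_nt = 250.4 kips → 125 kips.
Bolt shear governs: 107 kips.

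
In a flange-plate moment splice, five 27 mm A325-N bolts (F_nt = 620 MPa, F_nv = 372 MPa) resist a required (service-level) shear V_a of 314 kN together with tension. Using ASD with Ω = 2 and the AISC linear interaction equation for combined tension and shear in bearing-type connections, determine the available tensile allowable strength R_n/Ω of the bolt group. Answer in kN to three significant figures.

A_b = π·27²/4 = 572.6 mm²; f_rv = 314 × 1000 / (5 × 572.6) = 109.7 MPa.
F'_nt = 1.3 F_nt − (Ω F_nt / F_nv) f_rv = 1.3·620 − (2·620/372)·109.7 = 440.4 MPa, capped at F_nt → F'_nt = 440.4 MPa.
R_n = F'_nt · A_b · n = 440.4 × 572.6 × 5 / 1000 = 1261 kN.
Allowable strength R_n/Ω = 1261 / 2 = 630 kN.

630 kN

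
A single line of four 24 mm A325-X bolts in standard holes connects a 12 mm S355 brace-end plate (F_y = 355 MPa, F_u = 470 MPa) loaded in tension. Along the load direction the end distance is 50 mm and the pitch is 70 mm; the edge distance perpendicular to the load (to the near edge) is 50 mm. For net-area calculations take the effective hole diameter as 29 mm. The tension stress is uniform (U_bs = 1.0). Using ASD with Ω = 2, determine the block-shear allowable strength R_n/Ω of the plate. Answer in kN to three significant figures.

368 kN

Shear plane L_v = 50 + 3·70 = 260 mm; A_gv = 260 × 12 = 3120 mm².
A_nv = (260 − 3.5·29) × 12 = 1902 mm².
A_nt = (50 − 0.5·29) × 12 = 426 mm².
0.6 F_u A_nv = 536.4 kN; 0.6 F_y A_gv = 664.6 kN → shear rupture governs the shear term.
R_n = 536.4 + 1.0 × 470 × 426 / 1000 = 736.6 kN.
Allowable strength R_n/Ω = 736.6 / 2 = 368 kN.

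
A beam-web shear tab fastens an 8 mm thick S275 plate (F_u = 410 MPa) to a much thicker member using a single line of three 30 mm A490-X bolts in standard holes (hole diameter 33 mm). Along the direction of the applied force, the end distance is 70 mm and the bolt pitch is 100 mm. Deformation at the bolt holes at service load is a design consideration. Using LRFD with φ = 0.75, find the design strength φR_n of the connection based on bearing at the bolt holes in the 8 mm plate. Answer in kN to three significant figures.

512 kN

Per bolt r_n = 1.2 l_c t F_u ≤ 2.4 d t F_u; upper limit = 2.4 × 30 × 8 × 410 / 1000 = 236.2 kN.
Edge bolt: l_c = 70 − 33/2 = 53.5 mm → 1.2 × 53.5 × 8 × 410 / 1000 = 210.6 → r_n = 210.6 kN.
Interior bolts: l_c = 100 − 33 = 67 mm → 1.2 × 67 × 8 × 410 / 1000 = 263.7 → r_n = 236.2 kN.
R_n = 1 × 210.6 + 2 × 236.2 = 682.9 kN.
Design strength φR_n = 0.75 × 682.9 = 512 kN.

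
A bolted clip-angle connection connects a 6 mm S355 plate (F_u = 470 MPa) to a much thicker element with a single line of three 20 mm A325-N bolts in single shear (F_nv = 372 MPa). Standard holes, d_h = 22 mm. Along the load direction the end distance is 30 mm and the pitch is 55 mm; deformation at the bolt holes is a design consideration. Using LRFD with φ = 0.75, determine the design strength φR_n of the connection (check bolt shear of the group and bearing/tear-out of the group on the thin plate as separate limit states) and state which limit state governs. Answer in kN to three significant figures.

Bolt shear: A_b = π·20²/4 = 314.2 mm²; R_n = 372 × 314.2 × 3 × 1 / 1000 = 350.6 kN → 0.75 × 350.6 = 263 kN.
Bearing (1.2 l_c t F_u ≤ 2.4 d t F_u): upper limit = 2.4·20·6·470 / 1000 = 135.4 kN.
  Edge l_c = 30 − 22/2 = 19 → r_n = 64.3 kN; interior l_c = 55 − 22 = 33 → r_n = 111.7 kN.
  R_n,bearing = 1·64.3 + 2·111.7 = 287.6 kN → 0.75 × 287.6 = 216 kN.
Bearing governs: 216 kN.

216 kN (bearing governs)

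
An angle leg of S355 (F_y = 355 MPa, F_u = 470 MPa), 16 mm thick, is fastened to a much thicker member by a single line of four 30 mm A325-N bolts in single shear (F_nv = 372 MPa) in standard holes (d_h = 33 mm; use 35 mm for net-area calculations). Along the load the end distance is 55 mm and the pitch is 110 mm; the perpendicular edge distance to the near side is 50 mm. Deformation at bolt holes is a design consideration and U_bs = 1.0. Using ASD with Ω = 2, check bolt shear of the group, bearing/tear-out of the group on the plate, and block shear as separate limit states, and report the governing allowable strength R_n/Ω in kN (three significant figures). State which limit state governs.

526 kN (bolt shear governs)

Bolt shear: A_b = π·30²/4 = 706.9 mm²; R_n = 372 × 706.9 × 4 × 1 / 1000 = 1052 kN → 1052 / 2 = 526 kN.
Bearing: edge l_c = 38.5, r_n = 347.4 kN; interior l_c = 77, r_n = 541.4 kN; R_n = 347.4 + 3·541.4 = 1972 kN → 986 kN.
Block shear: A_gv = 6160, A_nv = 4200, A_nt = 520 mm²; R_n = min(0.6F_uA_nv, 0.6F_yA_gv) + U_bs·F_u·A_nt = 1429 kN → 714 kN.
Bolt shear governs: 526 kN.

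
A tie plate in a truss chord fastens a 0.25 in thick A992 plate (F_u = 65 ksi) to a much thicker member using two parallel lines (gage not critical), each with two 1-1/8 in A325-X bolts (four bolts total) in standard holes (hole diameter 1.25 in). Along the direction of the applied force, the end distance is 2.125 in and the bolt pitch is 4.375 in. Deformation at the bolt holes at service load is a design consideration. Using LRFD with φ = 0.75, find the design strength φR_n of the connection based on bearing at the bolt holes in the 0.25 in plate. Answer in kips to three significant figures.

110 kips

Per bolt r_n = 1.2 l_c t F_u ≤ 2.4 d t F_u; upper limit = 2.4 × 1.125 × 0.25 × 65 = 43.87 kips.
Edge bolt: l_c = 2.125 − 1.25/2 = 1.5 in → 1.2 × 1.5 × 0.25 × 65 = 29.25 → r_n = 29.25 kips.
Interior bolts: l_c = 4.375 − 1.25 = 3.125 in → 1.2 × 3.125 × 0.25 × 65 = 60.94 → r_n = 43.87 kips.
R_n = 2 × 29.25 + 2 × 43.87 = 146.2 kips.
Design strength φR_n = 0.75 × 146.2 = 110 kips.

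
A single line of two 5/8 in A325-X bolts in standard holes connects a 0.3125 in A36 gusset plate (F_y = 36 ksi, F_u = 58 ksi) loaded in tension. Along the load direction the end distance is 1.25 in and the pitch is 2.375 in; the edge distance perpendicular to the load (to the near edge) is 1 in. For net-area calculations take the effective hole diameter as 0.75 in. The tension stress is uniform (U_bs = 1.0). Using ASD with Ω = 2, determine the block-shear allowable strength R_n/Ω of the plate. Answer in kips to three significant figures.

17.9 kips

Shear plane L_v = 1.25 + 1·2.375 = 3.625 in; A_gv = 3.625 × 0.3125 = 1.133 in².
A_nv = (3.625 − 1.5·0.75) × 0.3125 = 0.7812 in².
A_nt = (1 − 0.5·0.75) × 0.3125 = 0.1953 in².
0.6 F_u A_nv = 27.19 kips; 0.6 F_y A_gv = 24.47 kips → shear yielding governs the shear term.
R_n = 24.47 + 1.0 × 58 × 0.1953 = 35.8 kips.
Allowable strength R_n/Ω = 35.8 / 2 = 17.9 kips.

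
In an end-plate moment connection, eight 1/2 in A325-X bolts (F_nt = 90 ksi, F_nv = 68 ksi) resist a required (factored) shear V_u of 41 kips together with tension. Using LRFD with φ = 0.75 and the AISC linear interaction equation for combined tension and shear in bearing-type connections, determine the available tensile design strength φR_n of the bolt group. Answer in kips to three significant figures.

A_b = π·0.5²/4 = 0.1963 in²; f_rv = 41 / (8 × 0.1963) = 26.1 ksi.
F'_nt = 1.3 F_nt − (F_nt / φF_nv) f_rv = 1.3·90 − (90/(0.75·68))·26.1 = 70.94 ksi, capped at F_nt → F'_nt = 70.94 ksi.
R_n = F'_nt · A_b · n = 70.94 × 0.1963 × 8 = 111.4 kips.
Design strength φR_n = 0.75 × 111.4 = 83.6 kips.

83.6 kips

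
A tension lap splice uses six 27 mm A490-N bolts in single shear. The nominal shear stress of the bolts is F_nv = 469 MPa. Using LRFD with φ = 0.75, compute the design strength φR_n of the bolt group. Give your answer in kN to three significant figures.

A_b = π × 27² / 4 = 572.6 mm².
R_n = F_nv · A_b · n · n_s = 469 × 572.6 × 6 × 1 / 1000 = 1611 kN.
Design strength φR_n = 0.75 × 1611 = 1210 kN.

1210 kN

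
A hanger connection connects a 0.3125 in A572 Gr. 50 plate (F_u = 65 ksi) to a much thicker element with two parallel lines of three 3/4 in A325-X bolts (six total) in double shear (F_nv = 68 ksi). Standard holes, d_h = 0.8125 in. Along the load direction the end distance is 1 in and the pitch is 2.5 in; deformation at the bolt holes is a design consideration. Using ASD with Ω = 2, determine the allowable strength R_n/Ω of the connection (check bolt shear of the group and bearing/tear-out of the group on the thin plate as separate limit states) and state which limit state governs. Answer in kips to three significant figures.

Bolt shear: A_b = π·0.75²/4 = 0.4418 in²; R_n = 68 × 0.4418 × 6 × 2 = 360.5 kips → 360.5 / 2 = 180 kips.
Bearing (1.2 l_c t F_u ≤ 2.4 d t F_u): upper limit = 2.4·0.75·0.3125·65 = 36.56 kips.
  Edge l_c = 1 − 0.8125/2 = 0.5938 → r_n = 14.47 kips; interior l_c = 2.5 − 0.8125 = 1.688 → r_n = 36.56 kips.
  R_n,bearing = 2·14.47 + 4·36.56 = 175.2 kips → 175.2 / 2 = 87.6 kips.
Bearing governs: 87.6 kips.

87.6 kips (bearing governs)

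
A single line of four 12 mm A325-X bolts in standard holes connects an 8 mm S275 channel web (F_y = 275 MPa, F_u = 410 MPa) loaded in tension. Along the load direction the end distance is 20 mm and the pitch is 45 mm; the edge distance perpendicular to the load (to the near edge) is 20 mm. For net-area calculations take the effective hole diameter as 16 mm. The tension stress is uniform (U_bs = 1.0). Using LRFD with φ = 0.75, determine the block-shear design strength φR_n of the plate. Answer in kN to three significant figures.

Shear plane L_v = 20 + 3·45 = 155 mm; A_gv = 155 × 8 = 1240 mm².
A_nv = (155 − 3.5·16) × 8 = 792 mm².
A_nt = (20 − 0.5·16) × 8 = 96 mm².
0.6 F_u A_nv = 194.8 kN; 0.6 F_y A_gv = 204.6 kN → shear rupture governs the shear term.
R_n = 194.8 + 1.0 × 410 × 96 / 1000 = 234.2 kN.
Design strength φR_n = 0.75 × 234.2 = 176 kN.

176 kN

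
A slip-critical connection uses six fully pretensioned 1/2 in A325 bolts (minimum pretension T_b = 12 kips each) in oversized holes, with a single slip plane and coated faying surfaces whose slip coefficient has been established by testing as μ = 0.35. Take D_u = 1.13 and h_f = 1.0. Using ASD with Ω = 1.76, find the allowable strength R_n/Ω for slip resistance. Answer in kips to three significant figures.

R_n = μ · D_u · h_f · T_b · n_s · n_b = 0.35 × 1.13 × 1.0 × 12 × 1 × 6 = 28.48 kips.
Allowable strength R_n/Ω = 28.48 / 1.76 = 16.2 kips.

16.2 kips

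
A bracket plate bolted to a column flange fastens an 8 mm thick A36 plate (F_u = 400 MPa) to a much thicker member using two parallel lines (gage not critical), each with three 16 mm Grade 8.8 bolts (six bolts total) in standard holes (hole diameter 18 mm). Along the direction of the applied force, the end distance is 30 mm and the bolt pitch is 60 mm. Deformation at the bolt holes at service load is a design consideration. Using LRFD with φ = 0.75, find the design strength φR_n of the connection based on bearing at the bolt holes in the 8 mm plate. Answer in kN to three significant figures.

490 kN

Per bolt r_n = 1.2 l_c t F_u ≤ 2.4 d t F_u; upper limit = 2.4 × 16 × 8 × 400 / 1000 = 122.9 kN.
Edge bolt: l_c = 30 − 18/2 = 21 mm → 1.2 × 21 × 8 × 400 / 1000 = 80.64 → r_n = 80.64 kN.
Interior bolts: l_c = 60 − 18 = 42 mm → 1.2 × 42 × 8 × 400 / 1000 = 161.3 → r_n = 122.9 kN.
R_n = 2 × 80.64 + 4 × 122.9 = 652.8 kN.
Design strength φR_n = 0.75 × 652.8 = 490 kN.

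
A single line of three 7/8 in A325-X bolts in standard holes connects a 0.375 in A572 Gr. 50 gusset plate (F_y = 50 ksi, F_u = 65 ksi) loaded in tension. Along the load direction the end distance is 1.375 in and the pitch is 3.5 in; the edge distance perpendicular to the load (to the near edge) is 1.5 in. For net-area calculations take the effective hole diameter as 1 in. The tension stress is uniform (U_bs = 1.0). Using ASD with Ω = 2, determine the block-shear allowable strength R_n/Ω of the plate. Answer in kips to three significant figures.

Shear plane L_v = 1.375 + 2·3.5 = 8.375 in; A_gv = 8.375 × 0.375 = 3.141 in².
A_nv = (8.375 − 2.5·1) × 0.375 = 2.203 in².
A_nt = (1.5 − 0.5·1) × 0.375 = 0.375 in².
0.6 F_u A_nv = 85.92 kips; 0.6 F_y A_gv = 94.22 kips → shear rupture governs the shear term.
R_n = 85.92 + 1.0 × 65 × 0.375 = 110.3 kips.
Allowable strength R_n/Ω = 110.3 / 2 = 55.1 kips.

55.1 kips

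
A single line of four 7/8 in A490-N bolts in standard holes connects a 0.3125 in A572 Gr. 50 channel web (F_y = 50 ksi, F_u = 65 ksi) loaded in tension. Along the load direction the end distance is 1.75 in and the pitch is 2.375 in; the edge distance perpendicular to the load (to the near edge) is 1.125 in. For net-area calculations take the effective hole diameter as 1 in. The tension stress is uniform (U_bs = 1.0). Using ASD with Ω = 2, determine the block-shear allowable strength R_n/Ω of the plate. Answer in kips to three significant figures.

39.1 kips

Shear plane L_v = 1.75 + 3·2.375 = 8.875 in; A_gv = 8.875 × 0.3125 = 2.773 in².
A_nv = (8.875 − 3.5·1) × 0.3125 = 1.68 in².
A_nt = (1.125 − 0.5·1) × 0.3125 = 0.1953 in².
0.6 F_u A_nv = 65.51 kips; 0.6 F_y A_gv = 83.2 kips → shear rupture governs the shear term.
R_n = 65.51 + 1.0 × 65 × 0.1953 = 78.2 kips.
Allowable strength R_n/Ω = 78.2 / 2 = 39.1 kips.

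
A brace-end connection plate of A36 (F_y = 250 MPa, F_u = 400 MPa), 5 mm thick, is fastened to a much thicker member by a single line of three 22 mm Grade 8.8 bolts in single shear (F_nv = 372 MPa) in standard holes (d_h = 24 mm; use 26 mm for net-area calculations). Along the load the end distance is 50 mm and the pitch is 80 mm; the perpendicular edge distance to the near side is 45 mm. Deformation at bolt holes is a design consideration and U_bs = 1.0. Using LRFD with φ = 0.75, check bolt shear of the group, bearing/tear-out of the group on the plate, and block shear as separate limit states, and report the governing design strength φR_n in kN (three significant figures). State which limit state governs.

166 kN (block shear governs)

Bolt shear: A_b = π·22²/4 = 380.1 mm²; R_n = 372 × 380.1 × 3 × 1 / 1000 = 424.2 kN → 0.75 × 424.2 = 318 kN.
Bearing: edge l_c = 38, r_n = 91.2 kN; interior l_c = 56, r_n = 105.6 kN; R_n = 91.2 + 2·105.6 = 302.4 kN → 227 kN.
Block shear: A_gv = 1050, A_nv = 725, A_nt = 160 mm²; R_n = min(0.6F_uA_nv, 0.6F_yA_gv) + U_bs·F_u·A_nt = 221.5 kN → 166 kN.
Block shear governs: 166 kN.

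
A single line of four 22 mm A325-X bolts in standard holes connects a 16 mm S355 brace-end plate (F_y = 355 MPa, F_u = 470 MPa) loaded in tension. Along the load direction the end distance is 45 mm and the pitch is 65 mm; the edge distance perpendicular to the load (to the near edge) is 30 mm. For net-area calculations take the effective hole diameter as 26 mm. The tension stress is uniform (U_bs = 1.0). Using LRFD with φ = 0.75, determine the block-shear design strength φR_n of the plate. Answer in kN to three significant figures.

Shear plane L_v = 45 + 3·65 = 240 mm; A_gv = 240 × 16 = 3840 mm².
A_nv = (240 − 3.5·26) × 16 = 2384 mm².
A_nt = (30 − 0.5·26) × 16 = 272 mm².
0.6 F_u A_nv = 672.3 kN; 0.6 F_y A_gv = 817.9 kN → shear rupture governs the shear term.
R_n = 672.3 + 1.0 × 470 × 272 / 1000 = 800.1 kN.
Design strength φR_n = 0.75 × 800.1 = 600 kN.

600 kN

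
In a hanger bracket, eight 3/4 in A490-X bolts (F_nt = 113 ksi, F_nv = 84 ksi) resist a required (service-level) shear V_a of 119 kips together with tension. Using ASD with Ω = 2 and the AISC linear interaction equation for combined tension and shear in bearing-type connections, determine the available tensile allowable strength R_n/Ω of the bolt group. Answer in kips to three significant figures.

99.5 kips

A_b = π·0.75²/4 = 0.4418 in²; f_rv = 119 / (8 × 0.4418) = 33.67 ksi.
F'_nt = 1.3 F_nt − (Ω F_nt / F_nv) f_rv = 1.3·113 − (2·113/84)·33.67 = 56.31 ksi, capped at F_nt → F'_nt = 56.31 ksi.
R_n = F'_nt · A_b · n = 56.31 × 0.4418 × 8 = 199 kips.
Allowable strength R_n/Ω = 199 / 2 = 99.5 kips.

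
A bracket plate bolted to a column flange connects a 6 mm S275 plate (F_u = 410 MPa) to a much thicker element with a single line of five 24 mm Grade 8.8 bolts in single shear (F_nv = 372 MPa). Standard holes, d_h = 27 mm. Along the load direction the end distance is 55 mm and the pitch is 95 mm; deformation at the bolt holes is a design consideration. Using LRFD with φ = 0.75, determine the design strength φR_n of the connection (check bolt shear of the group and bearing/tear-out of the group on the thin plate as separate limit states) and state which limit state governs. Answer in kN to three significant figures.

517 kN (bearing governs)

Bolt shear: A_b = π·24²/4 = 452.4 mm²; R_n = 372 × 452.4 × 5 × 1 / 1000 = 841.4 kN → 0.75 × 841.4 = 631 kN.
Bearing (1.2 l_c t F_u ≤ 2.4 d t F_u): upper limit = 2.4·24·6·410 / 1000 = 141.7 kN.
  Edge l_c = 55 − 27/2 = 41.5 → r_n = 122.5 kN; interior l_c = 95 − 27 = 68 → r_n = 141.7 kN.
  R_n,bearing = 1·122.5 + 4·141.7 = 689.3 kN → 0.75 × 689.3 = 517 kN.
Bearing governs: 517 kN.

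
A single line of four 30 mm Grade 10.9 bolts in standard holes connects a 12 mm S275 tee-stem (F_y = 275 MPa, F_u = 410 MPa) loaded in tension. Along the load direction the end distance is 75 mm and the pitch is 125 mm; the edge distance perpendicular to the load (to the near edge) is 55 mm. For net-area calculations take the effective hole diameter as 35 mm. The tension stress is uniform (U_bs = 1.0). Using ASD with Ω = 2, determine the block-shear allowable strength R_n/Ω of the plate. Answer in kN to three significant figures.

538 kN

Shear plane L_v = 75 + 3·125 = 450 mm; A_gv = 450 × 12 = 5400 mm².
A_nv = (450 − 3.5·35) × 12 = 3930 mm².
A_nt = (55 − 0.5·35) × 12 = 450 mm².
0.6 F_u A_nv = 966.8 kN; 0.6 F_y A_gv = 891 kN → shear yielding governs the shear term.
R_n = 891 + 1.0 × 410 × 450 / 1000 = 1076 kN.
Allowable strength R_n/Ω = 1076 / 2 = 538 kN.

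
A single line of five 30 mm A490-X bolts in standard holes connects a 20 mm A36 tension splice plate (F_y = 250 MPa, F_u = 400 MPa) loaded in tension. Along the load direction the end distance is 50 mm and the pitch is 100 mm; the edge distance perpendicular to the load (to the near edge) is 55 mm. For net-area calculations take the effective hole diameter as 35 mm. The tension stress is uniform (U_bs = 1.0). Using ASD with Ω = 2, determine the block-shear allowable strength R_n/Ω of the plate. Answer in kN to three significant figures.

Shear plane L_v = 50 + 4·100 = 450 mm; A_gv = 450 × 20 = 9000 mm².
A_nv = (450 − 4.5·35) × 20 = 5850 mm².
A_nt = (55 − 0.5·35) × 20 = 750 mm².
0.6 F_u A_nv = 1404 kN; 0.6 F_y A_gv = 1350 kN → shear yielding governs the shear term.
R_n = 1350 + 1.0 × 400 × 750 / 1000 = 1650 kN.
Allowable strength R_n/Ω = 1650 / 2 = 825 kN.

825 kN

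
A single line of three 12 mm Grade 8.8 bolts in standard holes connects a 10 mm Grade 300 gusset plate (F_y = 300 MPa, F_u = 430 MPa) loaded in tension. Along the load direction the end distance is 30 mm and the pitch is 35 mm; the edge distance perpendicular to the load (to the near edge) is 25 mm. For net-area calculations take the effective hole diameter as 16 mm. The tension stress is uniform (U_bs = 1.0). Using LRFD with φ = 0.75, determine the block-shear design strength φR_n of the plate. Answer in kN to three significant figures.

171 kN

Shear plane L_v = 30 + 2·35 = 100 mm; A_gv = 100 × 10 = 1000 mm².
A_nv = (100 − 2.5·16) × 10 = 600 mm².
A_nt = (25 − 0.5·16) × 10 = 170 mm².
0.6 F_u A_nv = 154.8 kN; 0.6 F_y A_gv = 180 kN → shear rupture governs the shear term.
R_n = 154.8 + 1.0 × 430 × 170 / 1000 = 227.9 kN.
Design strength φR_n = 0.75 × 227.9 = 171 kN.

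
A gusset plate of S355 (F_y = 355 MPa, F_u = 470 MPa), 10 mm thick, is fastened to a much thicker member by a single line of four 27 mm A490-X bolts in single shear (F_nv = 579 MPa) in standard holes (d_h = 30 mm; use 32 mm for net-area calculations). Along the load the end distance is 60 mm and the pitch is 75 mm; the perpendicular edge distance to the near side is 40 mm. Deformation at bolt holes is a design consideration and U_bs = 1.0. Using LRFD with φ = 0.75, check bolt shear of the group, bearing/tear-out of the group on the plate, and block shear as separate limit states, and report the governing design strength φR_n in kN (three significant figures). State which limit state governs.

450 kN (block shear governs)

Bolt shear: A_b = π·27²/4 = 572.6 mm²; R_n = 579 × 572.6 × 4 × 1 / 1000 = 1326 kN → 0.75 × 1326 = 995 kN.
Bearing: edge l_c = 45, r_n = 253.8 kN; interior l_c = 45, r_n = 253.8 kN; R_n = 253.8 + 3·253.8 = 1015 kN → 761 kN.
Block shear: A_gv = 2850, A_nv = 1730, A_nt = 240 mm²; R_n = min(0.6F_uA_nv, 0.6F_yA_gv) + U_bs·F_u·A_nt = 600.7 kN → 450 kN.
Block shear governs: 450 kN.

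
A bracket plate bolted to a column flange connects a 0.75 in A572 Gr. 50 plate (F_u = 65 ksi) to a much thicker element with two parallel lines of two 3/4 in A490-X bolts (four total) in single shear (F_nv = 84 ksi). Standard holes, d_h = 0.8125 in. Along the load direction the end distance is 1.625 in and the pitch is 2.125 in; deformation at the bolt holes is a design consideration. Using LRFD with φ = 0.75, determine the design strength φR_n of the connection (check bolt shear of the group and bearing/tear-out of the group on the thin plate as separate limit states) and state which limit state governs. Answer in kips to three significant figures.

111 kips (bolt shear governs)

Bolt shear: A_b = π·0.75²/4 = 0.4418 in²; R_n = 84 × 0.4418 × 4 × 1 = 148.4 kips → 0.75 × 148.4 = 111 kips.
Bearing (1.2 l_c t F_u ≤ 2.4 d t F_u): upper limit = 2.4·0.75·0.75·65 = 87.75 kips.
  Edge l_c = 1.625 − 0.8125/2 = 1.219 → r_n = 71.3 kips; interior l_c = 2.125 − 0.8125 = 1.312 → r_n = 76.78 kips.
  R_n,bearing = 2·71.3 + 2·76.78 = 296.2 kips → 0.75 × 296.2 = 222 kips.
Bolt shear governs: 111 kips.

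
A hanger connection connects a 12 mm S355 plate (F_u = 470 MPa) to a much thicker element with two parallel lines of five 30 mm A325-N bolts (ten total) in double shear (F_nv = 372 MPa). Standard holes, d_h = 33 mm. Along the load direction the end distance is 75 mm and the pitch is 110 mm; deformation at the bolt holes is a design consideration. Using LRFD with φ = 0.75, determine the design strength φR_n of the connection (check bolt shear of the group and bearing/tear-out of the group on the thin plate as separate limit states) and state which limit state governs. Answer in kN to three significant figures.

Bolt shear: A_b = π·30²/4 = 706.9 mm²; R_n = 372 × 706.9 × 10 × 2 / 1000 = 5259 kN → 0.75 × 5259 = 3940 kN.
Bearing (1.2 l_c t F_u ≤ 2.4 d t F_u): upper limit = 2.4·30·12·470 / 1000 = 406.1 kN.
  Edge l_c = 75 − 33/2 = 58.5 → r_n = 395.9 kN; interior l_c = 110 − 33 = 77 → r_n = 406.1 kN.
  R_n,bearing = 2·395.9 + 8·406.1 = 4040 kN → 0.75 × 4040 = 3030 kN.
Bearing governs: 3030 kN.

3030 kN (bearing governs)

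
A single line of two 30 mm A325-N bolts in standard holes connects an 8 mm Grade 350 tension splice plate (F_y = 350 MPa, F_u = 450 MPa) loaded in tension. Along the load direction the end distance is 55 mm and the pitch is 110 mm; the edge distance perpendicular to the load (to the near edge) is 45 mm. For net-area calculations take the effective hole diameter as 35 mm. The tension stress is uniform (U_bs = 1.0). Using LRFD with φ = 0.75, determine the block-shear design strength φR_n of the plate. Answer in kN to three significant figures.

256 kN

Shear plane L_v = 55 + 1·110 = 165 mm; A_gv = 165 × 8 = 1320 mm².
A_nv = (165 − 1.5·35) × 8 = 900 mm².
A_nt = (45 − 0.5·35) × 8 = 220 mm².
0.6 F_u A_nv = 243 kN; 0.6 F_y A_gv = 277.2 kN → shear rupture governs the shear term.
R_n = 243 + 1.0 × 450 × 220 / 1000 = 342 kN.
Design strength φR_n = 0.75 × 342 = 256 kN.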